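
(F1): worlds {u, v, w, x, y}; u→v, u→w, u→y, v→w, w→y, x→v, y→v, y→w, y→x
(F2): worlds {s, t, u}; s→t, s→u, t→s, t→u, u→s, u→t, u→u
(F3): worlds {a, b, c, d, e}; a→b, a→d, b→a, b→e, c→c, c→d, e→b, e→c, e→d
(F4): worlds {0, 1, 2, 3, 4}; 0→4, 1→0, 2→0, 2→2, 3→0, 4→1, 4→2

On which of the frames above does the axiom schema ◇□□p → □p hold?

(F2)

This is the axiom for a generalized confluence (Geach) condition; its first-order frame correspondent is ∀x ∀y ∀z ((xRy ∧ xRz) → ∃w (yR²w ∧ z = w)).
(F1): fails — uRv, uRv but no t with vR²t and v=t.
(F2): satisfies the condition.
(F3): fails — aRd, aRb but no w with dR²w and b=w.
(F4): fails — 0R4, 0R4 but no w with 4R²w and 4=w.
Valid on: (F2).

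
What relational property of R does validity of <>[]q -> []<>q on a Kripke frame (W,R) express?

Suppose ◇□q→□◇q is valid. Take Rxy, Rxz and set V(q)={w : Ryw}. Then □q at y so ◇□q at x, so □◇q at x, so ◇q at z, giving w with Rzw and Ryw.
The converse is a direct semantic check.
So the correspondent is convergence.

convergence: forall x forall y forall z (Rxy & Rxz -> exists w (Ryw & Rzw))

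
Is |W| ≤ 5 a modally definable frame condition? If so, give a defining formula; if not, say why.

No

Modal frame validity is preserved under disjoint unions.
Any modal formula valid on each of 6 disjoint one-world frames is valid on their disjoint union (validity is preserved under disjoint unions). Each one-world frame has |W|=1≤5, but the union has |W|=6.
So no modal formula (or set of formulas) defines exactly the |W|≤5 frames.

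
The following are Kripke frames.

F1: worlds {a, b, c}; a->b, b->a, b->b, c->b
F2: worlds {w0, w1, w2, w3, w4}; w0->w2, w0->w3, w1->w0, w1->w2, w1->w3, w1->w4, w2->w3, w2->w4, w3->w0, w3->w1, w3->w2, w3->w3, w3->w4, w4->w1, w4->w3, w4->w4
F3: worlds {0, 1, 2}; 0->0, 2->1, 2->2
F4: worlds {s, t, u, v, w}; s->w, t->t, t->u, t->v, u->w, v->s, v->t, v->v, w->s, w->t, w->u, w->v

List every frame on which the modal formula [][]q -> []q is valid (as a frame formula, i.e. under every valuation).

F1, F2, F3

This is the axiom for density; its first-order frame correspondent is forall x forall y (Rxy -> exists z (Rxz & Rzy)).
F1: satisfies the condition.
F2: satisfies the condition.
F3: satisfies the condition.
F4: fails — Ruw but no z with Ruz and Rzw.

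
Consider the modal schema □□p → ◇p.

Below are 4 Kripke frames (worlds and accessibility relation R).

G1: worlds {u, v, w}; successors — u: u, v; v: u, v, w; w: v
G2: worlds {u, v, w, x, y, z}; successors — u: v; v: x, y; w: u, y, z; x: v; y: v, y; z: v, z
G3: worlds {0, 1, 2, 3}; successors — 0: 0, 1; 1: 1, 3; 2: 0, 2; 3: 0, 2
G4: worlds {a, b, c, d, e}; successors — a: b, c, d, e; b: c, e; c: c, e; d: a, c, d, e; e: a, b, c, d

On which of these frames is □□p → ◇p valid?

Frame correspondent (Sahlqvist): ∀x ∃w (xR²w ∧ xRw) — i.e. a generalized confluence (Geach) condition.
G1: ✓.
G2: fails — at u but no t with uR²t and uRt.
G3: ✓.
G4: ✓.
Valid on: G1, G3, G4.

G1, G3, G4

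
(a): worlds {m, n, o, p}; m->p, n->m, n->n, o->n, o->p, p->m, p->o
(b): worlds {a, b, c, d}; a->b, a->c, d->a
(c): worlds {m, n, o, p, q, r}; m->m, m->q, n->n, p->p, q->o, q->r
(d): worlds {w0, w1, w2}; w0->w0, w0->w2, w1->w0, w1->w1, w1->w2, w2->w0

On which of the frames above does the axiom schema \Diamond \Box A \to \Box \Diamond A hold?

This is the axiom for convergence; its first-order frame correspondent is \forall x \forall y \forall z (Rxy \wedge Rxz \to \exists w (Ryw \wedge Rzw)).
(a): fails — Rnn and Rnm but n and m have no common successor.
(b): fails — Rac and Rac but c and c have no common successor.
(c): fails — Rmq and Rmm but q and m have no common successor.
(d): holds.

(d)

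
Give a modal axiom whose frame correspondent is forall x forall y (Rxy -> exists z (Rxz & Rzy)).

This is density; the standard corresponding axiom is C4: □□p → □p.
Suppose □□p→□p is valid. Take Rxy and set V(p)={w : xR²w}. Then □□p at x, so □p at x, so p at y, i.e. ∃z(Rxz∧Rzy).

□□p → □p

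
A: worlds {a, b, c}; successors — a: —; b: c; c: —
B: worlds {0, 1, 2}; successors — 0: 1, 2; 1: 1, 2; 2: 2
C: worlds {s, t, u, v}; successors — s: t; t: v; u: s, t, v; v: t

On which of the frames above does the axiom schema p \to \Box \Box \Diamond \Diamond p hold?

This is the axiom for a generalized confluence (Geach) condition; its first-order frame correspondent is \forall x \forall z (x R^2 z \to \exists w (x = w \wedge z R^2 w)).
A: holds.
B: fails — 0R²1 but no w with 0=w and 1R²w.
C: fails — sR²v but no w with s=w and vR²w.
Valid on: A.

A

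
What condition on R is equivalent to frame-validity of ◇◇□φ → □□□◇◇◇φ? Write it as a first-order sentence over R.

This is a Sahlqvist (Geach-type) schema ◇^2□^1φ → □^3◇^3φ.
First-order correspondent: ∀x ∀y ∀z ((xR²y ∧ xR³z) → ∃w (yRw ∧ zR³w)).

∀x ∀y ∀z ((xR²y ∧ xR³z) → ∃w (yRw ∧ zR³w))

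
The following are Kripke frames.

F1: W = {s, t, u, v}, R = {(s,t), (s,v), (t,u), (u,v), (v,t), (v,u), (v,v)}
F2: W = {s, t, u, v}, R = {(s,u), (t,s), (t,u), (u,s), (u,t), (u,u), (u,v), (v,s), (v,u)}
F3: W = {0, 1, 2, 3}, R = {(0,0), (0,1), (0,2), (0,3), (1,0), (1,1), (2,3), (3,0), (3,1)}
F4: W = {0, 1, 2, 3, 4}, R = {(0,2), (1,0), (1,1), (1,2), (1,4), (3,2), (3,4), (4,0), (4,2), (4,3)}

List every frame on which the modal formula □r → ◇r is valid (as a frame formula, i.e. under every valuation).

F1, F2, F3

Frame correspondent (Sahlqvist): ∀x ∃y Rxy — i.e. seriality.
F1: ✓.
F2: ✓.
F3: ✓.
F4: fails — world 2 has no successor.
Valid on: F1, F2, F3.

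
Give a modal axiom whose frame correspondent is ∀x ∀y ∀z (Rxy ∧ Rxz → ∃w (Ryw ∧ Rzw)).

A defining formula is ◇□q → □◇q (the .2 axiom).
Suppose ◇□q→□◇q is valid. Take Rxy, Rxz and set V(q)={w : Ryw}. Then □q at y so ◇□q at x, so □◇q at x, so ◇q at z, giving w with Rzw and Ryw.

◇□q → □◇q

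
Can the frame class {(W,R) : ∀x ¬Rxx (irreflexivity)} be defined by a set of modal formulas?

Any modally definable frame class is closed under surjective bounded morphisms.
The 5-cycle (worlds s,t,u,v,w with s→t→u→v→w→s) is irreflexive, and the map sending every world to a single reflexive point • is a surjective bounded morphism (forth: every edge maps to (•,•); back: every world has a successor). So any modal formula valid on the 5-cycle is also valid on the reflexive point, which is not irreflexive.
Hence irreflexivity is not modally definable.

Not definable by any modal formula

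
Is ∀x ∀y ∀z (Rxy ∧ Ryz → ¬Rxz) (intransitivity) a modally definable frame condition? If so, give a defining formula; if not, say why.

Modal frame validity is preserved under surjective bounded morphisms.
The 3-cycle (worlds s,t,u with s→t→u→s) is intransitive. Mapping every world to a single reflexive point • is a surjective bounded morphism; the reflexive point is not intransitive (R••∧R•• but R••).
So no modal formula (or set of formulas) defines exactly the intransitive frames.

Not modally definable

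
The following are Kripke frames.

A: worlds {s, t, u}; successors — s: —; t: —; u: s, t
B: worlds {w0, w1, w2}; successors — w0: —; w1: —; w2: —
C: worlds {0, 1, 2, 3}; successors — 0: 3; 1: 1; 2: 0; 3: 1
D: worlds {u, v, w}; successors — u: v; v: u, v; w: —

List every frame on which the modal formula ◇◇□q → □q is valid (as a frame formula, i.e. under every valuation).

A, B

Frame correspondent (Sahlqvist): ∀x ∀y ∀z ((xR²y ∧ xRz) → ∃w (yRw ∧ z = w)) — i.e. a generalized confluence (Geach) condition.
A: holds.
B: holds.
C: fails — 0R²1, 0R3 but no w with 1Rw and 3=w.
D: fails — vR²u, vRu but no t with uRt and u=t.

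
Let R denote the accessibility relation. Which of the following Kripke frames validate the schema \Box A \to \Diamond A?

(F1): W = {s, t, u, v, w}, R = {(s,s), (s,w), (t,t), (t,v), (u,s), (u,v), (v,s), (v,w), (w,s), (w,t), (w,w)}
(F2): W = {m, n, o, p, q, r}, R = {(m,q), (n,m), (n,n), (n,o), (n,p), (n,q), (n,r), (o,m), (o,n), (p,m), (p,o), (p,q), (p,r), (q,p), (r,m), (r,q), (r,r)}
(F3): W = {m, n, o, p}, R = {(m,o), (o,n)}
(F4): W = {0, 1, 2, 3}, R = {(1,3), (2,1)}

This is the axiom for seriality; its first-order frame correspondent is \forall x \exists y Rxy.
(F1): holds.
(F2): holds.
(F3): fails — world n has no successor.
(F4): fails — world 0 has no successor.
Valid on: (F1), (F2).

(F1), (F2)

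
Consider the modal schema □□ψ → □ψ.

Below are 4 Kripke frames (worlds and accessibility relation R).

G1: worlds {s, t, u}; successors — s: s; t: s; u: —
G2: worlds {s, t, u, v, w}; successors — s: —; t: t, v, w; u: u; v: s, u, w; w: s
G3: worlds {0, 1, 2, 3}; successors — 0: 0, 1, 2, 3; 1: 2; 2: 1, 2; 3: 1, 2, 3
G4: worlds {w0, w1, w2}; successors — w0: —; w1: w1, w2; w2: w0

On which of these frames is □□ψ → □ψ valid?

Frame correspondent (Sahlqvist): ∀x ∀y (Rxy → ∃z (Rxz ∧ Rzy)) — i.e. density.
G1: condition met.
G2: fails — Rvw but no z with Rvz and Rzw.
G3: condition met.
G4: fails — Rw2w0 but no z with Rw2z and Rzw0.

G1, G3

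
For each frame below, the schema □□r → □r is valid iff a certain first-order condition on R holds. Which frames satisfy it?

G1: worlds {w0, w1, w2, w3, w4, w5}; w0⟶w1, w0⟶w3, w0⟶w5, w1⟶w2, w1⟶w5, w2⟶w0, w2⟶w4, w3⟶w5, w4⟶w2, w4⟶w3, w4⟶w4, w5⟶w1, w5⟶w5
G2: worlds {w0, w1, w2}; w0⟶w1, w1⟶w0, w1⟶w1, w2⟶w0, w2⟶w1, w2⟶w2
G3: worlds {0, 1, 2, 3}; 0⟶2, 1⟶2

G2

This is the axiom for density; its first-order frame correspondent is ∀x ∀y (Rxy → ∃z (Rxz ∧ Rzy)).
G1: fails — Rw1w2 but no z with Rw1z and Rzw2.
G2: satisfies the condition.
G3: fails — R12 but no z with R1z and Rz2.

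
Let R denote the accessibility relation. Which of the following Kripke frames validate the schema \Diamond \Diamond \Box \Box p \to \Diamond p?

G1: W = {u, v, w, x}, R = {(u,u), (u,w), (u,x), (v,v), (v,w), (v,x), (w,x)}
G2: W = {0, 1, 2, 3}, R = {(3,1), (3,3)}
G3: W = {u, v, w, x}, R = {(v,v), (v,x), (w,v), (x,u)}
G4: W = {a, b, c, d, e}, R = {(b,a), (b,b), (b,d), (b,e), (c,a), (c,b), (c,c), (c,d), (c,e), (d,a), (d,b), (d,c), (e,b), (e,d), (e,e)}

none

This is the axiom for a generalized confluence (Geach) condition; its first-order frame correspondent is \forall x \forall y (x R^2 y \to \exists w (y R^2 w \wedge xRw)).
G1: fails — uR²w but no t with wR²t and uRt.
G2: fails — 3R²1 but no w with 1R²w and 3Rw.
G3: fails — vR²u but no t with uR²t and vRt.
G4: fails — bR²a but no w with aR²w and bRw.
Valid on no frame.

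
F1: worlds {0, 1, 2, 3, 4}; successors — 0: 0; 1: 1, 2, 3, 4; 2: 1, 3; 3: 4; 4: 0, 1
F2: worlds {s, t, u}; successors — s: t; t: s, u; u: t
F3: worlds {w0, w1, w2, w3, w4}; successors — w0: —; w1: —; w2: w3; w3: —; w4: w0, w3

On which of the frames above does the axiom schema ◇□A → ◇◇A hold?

Frame correspondent (Sahlqvist): ∀x ∀y (xRy → ∃w (yRw ∧ xR²w)) — i.e. a generalized confluence (Geach) condition.
F1: satisfies the condition.
F2: satisfies the condition.
F3: fails — w2Rw3 but no w with w3Rw and w2R²w.

F1, F2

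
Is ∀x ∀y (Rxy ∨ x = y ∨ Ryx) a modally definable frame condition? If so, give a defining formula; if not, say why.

Modal frame validity is preserved under disjoint unions.
Take 4 disjoint single-world reflexive frames: each is trivially connected, but their disjoint union has 4 worlds with no edge between distinct components, so it is not connected.
Hence connectedness of R is not modally definable.

Not modally definable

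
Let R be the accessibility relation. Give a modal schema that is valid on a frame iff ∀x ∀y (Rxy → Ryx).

p → □◇p

The condition is symmetry. The B schema p → □◇p defines it.
Suppose p→□◇p is valid. Take Rxy and set V(p)={x}. Then p at x, so □◇p at x, so ◇p at y, so some z with Ryz has p; z=x, i.e. Ryx.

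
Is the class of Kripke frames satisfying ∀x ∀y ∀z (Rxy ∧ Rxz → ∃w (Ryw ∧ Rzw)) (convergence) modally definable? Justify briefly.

The condition is convergence. A defining modal formula is ◇□q → □◇q.
Suppose ◇□q→□◇q is valid. Take Rxy, Rxz and set V(q)={w : Ryw}. Then □q at y so ◇□q at x, so □◇q at x, so ◇q at z, giving w with Rzw and Ryw.

Definable; ◇□q → □◇q defines it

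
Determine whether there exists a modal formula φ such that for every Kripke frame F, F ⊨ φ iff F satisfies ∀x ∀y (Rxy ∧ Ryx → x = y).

Not modally definable

If a class were modally definable it would be closed under surjective bounded morphisms (Goldblatt–Thomason).
The 6-cycle (worlds s,t,u,v,w,x with s→t→u→v→w→x→s) is antisymmetric. Sending even-indexed worlds to • and odd-indexed worlds to ∘ is a surjective bounded morphism onto the two-world frame with •↔∘, which is not antisymmetric.
So no modal formula (or set of formulas) defines exactly the antisymmetric frames.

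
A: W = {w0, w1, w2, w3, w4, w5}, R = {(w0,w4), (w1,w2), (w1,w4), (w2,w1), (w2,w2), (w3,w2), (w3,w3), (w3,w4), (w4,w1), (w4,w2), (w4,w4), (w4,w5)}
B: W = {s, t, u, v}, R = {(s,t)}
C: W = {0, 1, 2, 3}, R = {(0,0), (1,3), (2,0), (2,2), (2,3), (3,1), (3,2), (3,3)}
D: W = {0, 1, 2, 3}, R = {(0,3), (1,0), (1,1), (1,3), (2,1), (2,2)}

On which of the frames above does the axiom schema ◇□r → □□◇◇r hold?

Frame correspondent (Sahlqvist): ∀x ∀y ∀z ((xRy ∧ xR²z) → ∃w (yRw ∧ zR²w)) — i.e. a generalized confluence (Geach) condition.
A: fails — w0Rw4, w0R²w5 but no w with w4Rw and w5R²w.
B: ✓.
C: fails — 2R0, 2R²1 but no w with 0Rw and 1R²w.
D: fails — 1R0, 1R²0 but no w with 0Rw and 0R²w.

B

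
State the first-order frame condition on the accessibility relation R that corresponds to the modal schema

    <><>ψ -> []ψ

This is a Sahlqvist (Geach-type) schema ◇^2□^0ψ → □^1◇^0ψ.
Minimal-valuation argument: fix x; take any y with xR^2y and any z with xR^1z. Set V(ψ) to the set of worlds R-reachable from y in exactly 0 steps. Then □^0ψ holds at y, so the antecedent holds at x; validity forces ◇^0ψ at z, giving a w with zR^0w and yR^0w.
First-order correspondent: forall x forall y forall z ((x R^2 y & xRz) -> exists w (y = w & z = w)).

forall x forall y forall z ((x R^2 y & xRz) -> exists w (y = w & z = w))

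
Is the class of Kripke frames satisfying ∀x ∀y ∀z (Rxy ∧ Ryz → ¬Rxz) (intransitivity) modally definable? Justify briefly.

If a class were modally definable it would be closed under surjective bounded morphisms (Goldblatt–Thomason).
The 3-cycle (worlds w0,w1,w2 with w0→w1→w2→w0) is intransitive. Mapping every world to a single reflexive point • is a surjective bounded morphism; the reflexive point is not intransitive (R••∧R•• but R••).
So the class is not modally definable.

Not definable by any modal formula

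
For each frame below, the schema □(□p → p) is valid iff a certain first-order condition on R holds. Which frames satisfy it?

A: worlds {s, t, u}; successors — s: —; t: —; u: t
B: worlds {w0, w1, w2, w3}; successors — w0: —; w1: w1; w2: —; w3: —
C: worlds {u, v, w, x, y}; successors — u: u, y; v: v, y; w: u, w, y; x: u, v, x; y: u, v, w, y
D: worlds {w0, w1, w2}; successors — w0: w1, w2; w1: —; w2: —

Frame correspondent (Sahlqvist): ∀x ∀y (Rxy → Ryy) — i.e. shift-reflexivity.
A: fails — Rut but not Rtt.
B: satisfies the condition.
C: satisfies the condition.
D: fails — Rw0w1 but not Rw1w1.
Valid on: B, C.

B, C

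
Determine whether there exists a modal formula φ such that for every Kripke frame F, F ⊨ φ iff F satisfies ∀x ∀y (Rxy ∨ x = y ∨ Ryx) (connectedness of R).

No

Modal frame validity is preserved under disjoint unions.
Take 2 disjoint single-world reflexive frames: each is trivially connected, but their disjoint union has 2 worlds with no edge between distinct components, so it is not connected.
So no modal formula (or set of formulas) defines exactly the connected frames.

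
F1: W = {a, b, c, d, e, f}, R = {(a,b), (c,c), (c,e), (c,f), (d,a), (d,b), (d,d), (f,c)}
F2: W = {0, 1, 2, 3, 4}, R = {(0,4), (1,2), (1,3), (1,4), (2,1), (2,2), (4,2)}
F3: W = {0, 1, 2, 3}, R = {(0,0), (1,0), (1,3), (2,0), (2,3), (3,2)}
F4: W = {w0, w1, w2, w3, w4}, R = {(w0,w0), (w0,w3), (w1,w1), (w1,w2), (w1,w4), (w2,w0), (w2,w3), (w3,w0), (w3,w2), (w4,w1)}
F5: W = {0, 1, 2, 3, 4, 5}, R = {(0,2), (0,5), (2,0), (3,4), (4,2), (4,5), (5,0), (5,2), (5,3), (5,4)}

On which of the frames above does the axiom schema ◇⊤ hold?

This is the axiom for seriality; its first-order frame correspondent is ∀x ∃y Rxy.
F1: fails — world b has no successor.
F2: fails — world 3 has no successor.
F3: ✓.
F4: ✓.
F5: fails — world 1 has no successor.
Valid on: F3, F4.

F3, F4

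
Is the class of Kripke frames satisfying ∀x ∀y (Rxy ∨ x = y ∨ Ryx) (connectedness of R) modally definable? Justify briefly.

No

Any modally definable frame class is closed under disjoint unions.
Take 3 disjoint single-world reflexive frames: each is trivially connected, but their disjoint union has 3 worlds with no edge between distinct components, so it is not connected.
So the class is not modally definable.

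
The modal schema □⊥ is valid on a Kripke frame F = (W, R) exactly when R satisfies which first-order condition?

□⊥ is valid iff no world has any successor (otherwise □⊥ fails at any world with one).
The converse is a direct semantic check.
So the correspondent is emptiness of R.

emptiness of R: ∀x ∀y ¬Rxy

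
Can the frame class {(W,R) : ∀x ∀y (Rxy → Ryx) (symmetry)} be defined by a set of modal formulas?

Yes, by p → □◇p

This is a Sahlqvist condition; the B axiom p → □◇p defines it.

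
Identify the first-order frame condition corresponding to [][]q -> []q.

Suppose □□q→□q is valid. Take Rxy and set V(q)={w : xR²w}. Then □□q at x, so □q at x, so q at y, i.e. ∃z(Rxz∧Rzy).
Conversely, on a frame with density the schema holds at every world under every valuation.
Frame condition: forall x forall y (Rxy -> exists z (Rxz & Rzy)).

Density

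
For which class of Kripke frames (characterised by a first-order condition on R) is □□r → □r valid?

density: ∀x ∀y (Rxy → ∃z (Rxz ∧ Rzy))

This is the C4 axiom.
Its frame correspondent is density — ∀x ∀y (Rxy → ∃z (Rxz ∧ Rzy)).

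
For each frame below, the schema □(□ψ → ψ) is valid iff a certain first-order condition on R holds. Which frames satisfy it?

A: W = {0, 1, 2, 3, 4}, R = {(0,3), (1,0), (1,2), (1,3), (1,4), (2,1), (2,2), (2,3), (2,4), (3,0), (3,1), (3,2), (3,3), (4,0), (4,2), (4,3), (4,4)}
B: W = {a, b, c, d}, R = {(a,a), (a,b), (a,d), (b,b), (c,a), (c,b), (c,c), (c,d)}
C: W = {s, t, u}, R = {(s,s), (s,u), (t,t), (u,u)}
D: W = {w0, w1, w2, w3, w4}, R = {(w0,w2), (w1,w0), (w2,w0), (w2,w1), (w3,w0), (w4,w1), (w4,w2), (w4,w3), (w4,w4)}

This is the axiom for shift-reflexivity; its first-order frame correspondent is ∀x ∀y (Rxy → Ryy).
A: fails — R10 but not R00.
B: fails — Rcd but not Rdd.
C: condition met.
D: fails — Rw1w0 but not Rw0w0.
Valid on: C.

C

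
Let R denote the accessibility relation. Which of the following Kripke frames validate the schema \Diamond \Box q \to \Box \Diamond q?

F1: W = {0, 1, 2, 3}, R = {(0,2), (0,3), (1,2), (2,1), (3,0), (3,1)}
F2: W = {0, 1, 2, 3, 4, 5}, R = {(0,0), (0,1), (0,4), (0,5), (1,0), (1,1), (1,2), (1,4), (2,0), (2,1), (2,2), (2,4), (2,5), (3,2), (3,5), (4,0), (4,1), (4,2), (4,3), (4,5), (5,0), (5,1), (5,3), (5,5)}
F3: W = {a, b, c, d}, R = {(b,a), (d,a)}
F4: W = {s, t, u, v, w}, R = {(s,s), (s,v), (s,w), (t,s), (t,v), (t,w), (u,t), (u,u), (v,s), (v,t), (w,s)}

The schema corresponds to convergence: \forall x \forall y \forall z (Rxy \wedge Rxz \to \exists w (Ryw \wedge Rzw)).
F1: satisfies the condition.
F2: satisfies the condition.
F3: fails — Rba and Rba but a and a have no common successor.
F4: fails — Rut and Ruu but t and u have no common successor.

F1, F2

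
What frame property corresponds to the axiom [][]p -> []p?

This schema is the C4 axiom.
It corresponds to density: forall x forall y (Rxy -> exists z (Rxz & Rzy)).

Density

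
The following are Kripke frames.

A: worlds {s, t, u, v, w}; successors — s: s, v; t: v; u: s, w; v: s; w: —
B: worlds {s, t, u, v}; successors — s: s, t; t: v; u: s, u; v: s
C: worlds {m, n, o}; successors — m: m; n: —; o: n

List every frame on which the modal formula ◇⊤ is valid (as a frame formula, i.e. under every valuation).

B

Frame correspondent (Sahlqvist): ∀x ∃y Rxy — i.e. seriality.
A: fails — world w has no successor.
B: satisfies the condition.
C: fails — world n has no successor.
Valid on: B.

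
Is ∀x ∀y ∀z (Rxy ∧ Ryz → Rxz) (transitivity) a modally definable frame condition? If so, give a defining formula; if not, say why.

The condition is transitivity. A defining modal formula is □r → □□r.

Definable; □r → □□r defines it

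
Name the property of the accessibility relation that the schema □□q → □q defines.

Suppose □□q→□q is valid. Take Rxy and set V(q)={w : xR²w}. Then □□q at x, so □q at x, so q at y, i.e. ∃z(Rxz∧Rzy).

density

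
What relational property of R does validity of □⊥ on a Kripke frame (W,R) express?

□⊥ is valid iff no world has any successor (otherwise □⊥ fails at any world with one).

emptiness of R: ∀x ∀y ¬Rxy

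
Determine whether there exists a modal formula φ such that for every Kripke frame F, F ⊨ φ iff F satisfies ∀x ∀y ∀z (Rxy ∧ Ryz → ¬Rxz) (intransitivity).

No — not modally definable

Any modally definable frame class is closed under surjective bounded morphisms.
The 3-cycle (worlds s,t,u with s→t→u→s) is intransitive. Mapping every world to a single reflexive point • is a surjective bounded morphism; the reflexive point is not intransitive (R••∧R•• but R••).
So the class is not modally definable.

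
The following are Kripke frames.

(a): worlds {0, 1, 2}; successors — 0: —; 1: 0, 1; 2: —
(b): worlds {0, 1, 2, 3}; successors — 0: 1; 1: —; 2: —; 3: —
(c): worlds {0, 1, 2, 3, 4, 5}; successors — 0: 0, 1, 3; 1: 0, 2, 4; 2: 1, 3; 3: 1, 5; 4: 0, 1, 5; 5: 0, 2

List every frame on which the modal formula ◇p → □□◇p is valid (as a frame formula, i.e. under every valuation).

(b)

Frame correspondent (Sahlqvist): ∀x ∀y ∀z ((xRy ∧ xR²z) → ∃w (y = w ∧ zRw)) — i.e. a generalized confluence (Geach) condition.
(a): fails — 1R0, 1R²0 but no w with 0=w and 0Rw.
(b): ✓.
(c): fails — 0R0, 0R²2 but no w with 0=w and 2Rw.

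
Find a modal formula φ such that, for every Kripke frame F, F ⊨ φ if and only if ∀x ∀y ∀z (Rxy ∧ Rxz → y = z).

The condition is partial functionality. The CD schema ◇s → □s defines it.
Suppose ◇s→□s is valid. Take Rxy, Rxz and set V(s)={y}. Then ◇s at x, so □s at x, so s at z, i.e. z=y.

◇s → □s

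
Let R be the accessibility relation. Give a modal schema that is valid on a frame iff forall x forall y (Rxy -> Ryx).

A defining formula is p → □◇p (the B axiom).
Suppose p→□◇p is valid. Take Rxy and set V(p)={x}. Then p at x, so □◇p at x, so ◇p at y, so some z with Ryz has p; z=x, i.e. Ryx.

p → □◇p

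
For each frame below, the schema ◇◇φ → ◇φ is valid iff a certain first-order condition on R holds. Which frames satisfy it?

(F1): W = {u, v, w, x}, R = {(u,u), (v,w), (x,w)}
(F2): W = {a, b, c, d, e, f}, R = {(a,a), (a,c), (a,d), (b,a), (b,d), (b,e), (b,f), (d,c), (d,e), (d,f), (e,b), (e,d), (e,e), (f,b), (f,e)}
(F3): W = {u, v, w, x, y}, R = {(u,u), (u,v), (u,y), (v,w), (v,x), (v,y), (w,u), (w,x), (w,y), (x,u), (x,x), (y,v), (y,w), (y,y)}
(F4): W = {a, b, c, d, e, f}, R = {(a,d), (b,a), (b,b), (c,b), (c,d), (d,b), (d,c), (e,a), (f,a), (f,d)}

Frame correspondent (Sahlqvist): ∀x ∀y ∀z (Rxy ∧ Ryz → Rxz) — i.e. transitivity.
(F1): condition met.
(F2): fails — Rde and Reb but not Rdb.
(F3): fails — Ruv and Rvw but not Ruw.
(F4): fails — Rcd and Rdc but not Rcc.

(F1)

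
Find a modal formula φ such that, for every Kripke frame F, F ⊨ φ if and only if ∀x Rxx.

This is reflexivity; the standard corresponding axiom is T: □q → q.
Suppose □q→q is valid. At any x set V(q)={w : Rxw}. Then □q holds at x, so q holds at x, i.e. Rxx.

□q → q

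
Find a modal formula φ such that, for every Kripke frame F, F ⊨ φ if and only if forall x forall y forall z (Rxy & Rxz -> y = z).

A defining formula is ◇s → □s (the CD axiom).
Suppose ◇s→□s is valid. Take Rxy, Rxz and set V(s)={y}. Then ◇s at x, so □s at x, so s at z, i.e. z=y.

◇s → □s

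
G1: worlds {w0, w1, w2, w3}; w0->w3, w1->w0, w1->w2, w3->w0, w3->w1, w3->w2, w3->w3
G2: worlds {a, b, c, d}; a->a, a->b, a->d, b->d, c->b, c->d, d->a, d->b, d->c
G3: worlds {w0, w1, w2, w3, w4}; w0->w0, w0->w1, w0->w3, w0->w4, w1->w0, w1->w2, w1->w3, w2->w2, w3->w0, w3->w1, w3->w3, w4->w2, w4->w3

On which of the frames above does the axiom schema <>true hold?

This is the axiom for seriality; its first-order frame correspondent is forall x exists y Rxy.
G1: fails — world w2 has no successor.
G2: condition met.
G3: condition met.

G2, G3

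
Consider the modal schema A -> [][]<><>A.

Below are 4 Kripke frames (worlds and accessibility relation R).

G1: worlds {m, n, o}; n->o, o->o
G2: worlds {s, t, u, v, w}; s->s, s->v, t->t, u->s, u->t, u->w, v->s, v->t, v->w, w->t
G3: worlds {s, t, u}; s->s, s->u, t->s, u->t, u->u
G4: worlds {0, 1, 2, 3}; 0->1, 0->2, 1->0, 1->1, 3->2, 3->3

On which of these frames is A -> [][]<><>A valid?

G3

Frame correspondent (Sahlqvist): forall x forall z (x R^2 z -> exists w (x = w & z R^2 w)) — i.e. a generalized confluence (Geach) condition.
G1: fails — nR²o but no w with n=w and oR²w.
G2: fails — sR²t but no w* with s=w* and tR²w*.
G3: holds.
G4: fails — 1R²2 but no w with 1=w and 2R²w.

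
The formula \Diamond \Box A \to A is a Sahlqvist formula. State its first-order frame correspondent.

symmetry

Equivalently (dual form): A → □◇A.
Suppose A→□◇A is valid. Take Rxy and set V(A)={x}. Then A at x, so □◇A at x, so ◇A at y, so some z with Ryz has A; z=x, i.e. Ryx.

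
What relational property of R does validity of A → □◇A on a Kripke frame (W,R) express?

This schema is the B axiom.
It corresponds to symmetry: ∀x ∀y (Rxy → Ryx).

symmetry: ∀x ∀y (Rxy → Ryx)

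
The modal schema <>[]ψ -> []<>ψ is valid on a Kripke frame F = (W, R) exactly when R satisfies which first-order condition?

convergence: forall x forall y forall z (Rxy & Rxz -> exists w (Ryw & Rzw))

This schema is the .2 axiom.
Its frame correspondent is convergence — forall x forall y forall z (Rxy & Rxz -> exists w (Ryw & Rzw)).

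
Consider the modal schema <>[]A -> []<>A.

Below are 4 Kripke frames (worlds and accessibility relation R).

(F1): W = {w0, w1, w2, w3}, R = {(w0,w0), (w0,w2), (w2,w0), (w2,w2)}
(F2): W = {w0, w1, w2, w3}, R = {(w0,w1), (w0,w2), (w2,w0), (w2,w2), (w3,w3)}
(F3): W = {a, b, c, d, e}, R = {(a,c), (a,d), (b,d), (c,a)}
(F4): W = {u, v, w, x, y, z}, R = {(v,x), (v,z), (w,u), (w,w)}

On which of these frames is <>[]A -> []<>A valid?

(F1)

Frame correspondent (Sahlqvist): forall x forall y forall z (Rxy & Rxz -> exists w (Ryw & Rzw)) — i.e. convergence.
(F1): holds.
(F2): fails — Rw0w1 and Rw0w1 but w1 and w1 have no common successor.
(F3): fails — Rac and Rad but c and d have no common successor.
(F4): fails — Rvx and Rvx but x and x have no common successor.
Valid on: (F1).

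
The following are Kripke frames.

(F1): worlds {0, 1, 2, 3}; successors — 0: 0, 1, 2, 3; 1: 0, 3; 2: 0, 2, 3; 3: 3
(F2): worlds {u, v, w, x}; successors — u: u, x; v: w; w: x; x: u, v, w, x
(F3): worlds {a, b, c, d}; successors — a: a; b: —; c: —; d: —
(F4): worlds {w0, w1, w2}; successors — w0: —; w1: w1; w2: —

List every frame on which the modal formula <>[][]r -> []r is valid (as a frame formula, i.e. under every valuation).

(F3), (F4)

Frame correspondent (Sahlqvist): forall x forall y forall z ((xRy & xRz) -> exists w (y R^2 w & z = w)) — i.e. a generalized confluence (Geach) condition.
(F1): fails — 0R3, 0R0 but no w with 3R²w and 0=w.
(F2): fails — xRv, xRu but no t with vR²t and u=t.
(F3): condition met.
(F4): condition met.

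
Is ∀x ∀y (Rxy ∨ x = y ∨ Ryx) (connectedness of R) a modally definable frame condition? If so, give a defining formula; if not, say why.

Not modally definable

Modal frame validity is preserved under disjoint unions.
Take 4 disjoint single-world reflexive frames: each is trivially connected, but their disjoint union has 4 worlds with no edge between distinct components, so it is not connected.
So no modal formula (or set of formulas) defines exactly the connected frames.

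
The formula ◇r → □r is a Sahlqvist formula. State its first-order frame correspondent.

partial functionality

Suppose ◇r→□r is valid. Take Rxy, Rxz and set V(r)={y}. Then ◇r at x, so □r at x, so r at z, i.e. z=y.
The converse is a direct semantic check.
Frame condition: ∀x ∀y ∀z (Rxy ∧ Rxz → y = z).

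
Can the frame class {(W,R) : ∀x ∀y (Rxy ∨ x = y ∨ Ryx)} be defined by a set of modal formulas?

No

Modal frame validity is preserved under disjoint unions.
Take 2 disjoint single-world reflexive frames: each is trivially connected, but their disjoint union has 2 worlds with no edge between distinct components, so it is not connected.
Hence connectedness of R is not modally definable.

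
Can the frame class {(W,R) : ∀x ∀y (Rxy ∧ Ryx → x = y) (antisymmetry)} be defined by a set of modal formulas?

Any modally definable frame class is closed under surjective bounded morphisms.
The 6-cycle (worlds 0,1,2,3,4,5 with 0→1→2→3→4→5→0) is antisymmetric. Sending even-indexed worlds to s and odd-indexed worlds to t is a surjective bounded morphism onto the two-world frame with s↔t, which is not antisymmetric.
So the class is not modally definable.

Not modally definable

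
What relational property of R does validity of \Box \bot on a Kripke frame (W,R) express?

emptiness of R

□⊥ is valid iff no world has any successor (otherwise □⊥ fails at any world with one).
The converse is a direct semantic check.
So the correspondent is emptiness of R.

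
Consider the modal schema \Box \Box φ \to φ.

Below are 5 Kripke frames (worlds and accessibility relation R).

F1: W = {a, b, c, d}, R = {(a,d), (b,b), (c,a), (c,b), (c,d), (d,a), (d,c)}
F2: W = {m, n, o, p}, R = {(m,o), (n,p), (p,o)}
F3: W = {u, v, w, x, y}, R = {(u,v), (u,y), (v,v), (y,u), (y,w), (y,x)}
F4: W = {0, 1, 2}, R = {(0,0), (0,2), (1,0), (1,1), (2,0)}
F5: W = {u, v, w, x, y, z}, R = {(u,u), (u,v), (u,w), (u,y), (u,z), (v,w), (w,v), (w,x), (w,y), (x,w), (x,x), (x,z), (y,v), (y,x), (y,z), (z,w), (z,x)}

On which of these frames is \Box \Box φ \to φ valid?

F1, F4

The schema corresponds to a generalized confluence (Geach) condition: \forall x \exists w (x R^2 w \wedge x = w).
F1: ✓.
F2: fails — at m but no w with mR²w and m=w.
F3: fails — at w but no t with wR²t and w=t.
F4: ✓.
F5: fails — at y but no t with yR²t and y=t.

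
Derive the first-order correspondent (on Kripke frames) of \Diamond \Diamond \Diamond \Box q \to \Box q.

\forall x \forall y \forall z ((x R^3 y \wedge xRz) \to \exists w (yRw \wedge z = w))

This is a Sahlqvist (Geach-type) schema ◇^3□^1q → □^1◇^0q.
Minimal-valuation argument: fix x; take any y with xR^3y and any z with xR^1z. Set V(q) to the set of worlds R-reachable from y in exactly 1 step. Then □^1q holds at y, so the antecedent holds at x; validity forces ◇^0q at z, giving a w with zR^0w and yR^1w.
First-order correspondent: \forall x \forall y \forall z ((x R^3 y \wedge xRz) \to \exists w (yRw \wedge z = w)).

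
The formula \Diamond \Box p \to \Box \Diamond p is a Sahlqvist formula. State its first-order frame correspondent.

Suppose ◇□p→□◇p is valid. Take Rxy, Rxz and set V(p)={w : Ryw}. Then □p at y so ◇□p at x, so □◇p at x, so ◇p at z, giving w with Rzw and Ryw.

convergence: \forall x \forall y \forall z (Rxy \wedge Rxz \to \exists w (Ryw \wedge Rzw))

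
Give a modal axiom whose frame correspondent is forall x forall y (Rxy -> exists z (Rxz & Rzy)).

The condition is density. The C4 schema □□s → □s defines it.
Suppose □□s→□s is valid. Take Rxy and set V(s)={w : xR²w}. Then □□s at x, so □s at x, so s at y, i.e. ∃z(Rxz∧Rzy).

□□s → □s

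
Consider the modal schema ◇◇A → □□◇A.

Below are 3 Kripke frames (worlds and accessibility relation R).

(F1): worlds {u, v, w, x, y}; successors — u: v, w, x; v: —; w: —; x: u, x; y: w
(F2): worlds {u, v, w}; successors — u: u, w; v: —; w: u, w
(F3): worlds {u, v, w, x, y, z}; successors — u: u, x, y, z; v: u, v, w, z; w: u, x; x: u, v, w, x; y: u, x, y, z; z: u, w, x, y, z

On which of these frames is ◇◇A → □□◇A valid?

(F2)

Frame correspondent (Sahlqvist): ∀x ∀y ∀z ((xR²y ∧ xR²z) → ∃w (y = w ∧ zRw)) — i.e. a generalized confluence (Geach) condition.
(F1): fails — uR²u, uR²u but no t with u=t and uRt.
(F2): satisfies the condition.
(F3): fails — uR²v, uR²u but no t with v=t and uRt.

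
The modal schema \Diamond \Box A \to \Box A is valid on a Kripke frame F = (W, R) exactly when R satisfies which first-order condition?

the Euclidean property

This is frame-equivalent to ◇A → □◇A (substitute ¬A for A and contrapose).
Suppose ◇A→□◇A is valid. Take Rxy, Rxz and set V(A)={y}. Then ◇A at x, so □◇A at x, so ◇A at z, so some w with Rzw has A; w=y, i.e. Rzy. By symmetry of the argument, Ryz.
The converse is a direct semantic check.
So the correspondent is the Euclidean property.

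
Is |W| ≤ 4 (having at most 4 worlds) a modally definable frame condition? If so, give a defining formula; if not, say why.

If a class were modally definable it would be closed under disjoint unions (Goldblatt–Thomason).
Any modal formula valid on each of 5 disjoint one-world frames is valid on their disjoint union (validity is preserved under disjoint unions). Each one-world frame has |W|=1≤4, but the union has |W|=5.
Hence having at most 4 worlds is not modally definable.

No — not modally definable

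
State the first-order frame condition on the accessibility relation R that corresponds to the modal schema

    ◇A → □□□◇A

∀x ∀y ∀z ((xRy ∧ xR³z) → ∃w (y = w ∧ zRw))

This is a Sahlqvist (Geach-type) schema ◇^1□^0A → □^3◇^1A.
Minimal-valuation argument: fix x; take any y with xR^1y and any z with xR^3z. Set V(A) to the set of worlds R-reachable from y in exactly 0 steps. Then □^0A holds at y, so the antecedent holds at x; validity forces ◇^1A at z, giving a w with zR^1w and yR^0w.
First-order correspondent: ∀x ∀y ∀z ((xRy ∧ xR³z) → ∃w (y = w ∧ zRw)).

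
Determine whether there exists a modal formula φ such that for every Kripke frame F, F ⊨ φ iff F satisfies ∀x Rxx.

Yes: it is reflexivity, defined by the T schema □p → p.
Suppose □p→p is valid. At any x set V(p)={w : Rxw}. Then □p holds at x, so p holds at x, i.e. Rxx.

Yes, by □p → p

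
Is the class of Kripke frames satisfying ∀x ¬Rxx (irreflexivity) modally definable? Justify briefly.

Modal frame validity is preserved under surjective bounded morphisms.
The 5-cycle (worlds 0,1,2,3,4 with 0→1→2→3→4→0) is irreflexive, and the map sending every world to a single reflexive point • is a surjective bounded morphism (forth: every edge maps to (•,•); back: every world has a successor). So any modal formula valid on the 5-cycle is also valid on the reflexive point, which is not irreflexive.
So no modal formula (or set of formulas) defines exactly the irreflexive frames.

Not modally definable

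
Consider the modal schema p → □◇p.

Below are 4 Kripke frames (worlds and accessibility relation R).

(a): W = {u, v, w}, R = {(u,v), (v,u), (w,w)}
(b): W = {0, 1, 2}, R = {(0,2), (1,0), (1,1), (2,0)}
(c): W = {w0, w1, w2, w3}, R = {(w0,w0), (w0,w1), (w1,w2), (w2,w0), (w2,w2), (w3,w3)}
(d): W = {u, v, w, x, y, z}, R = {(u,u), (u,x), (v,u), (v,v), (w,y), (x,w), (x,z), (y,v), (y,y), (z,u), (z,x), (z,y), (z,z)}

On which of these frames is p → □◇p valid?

This is the axiom for symmetry; its first-order frame correspondent is ∀x ∀y (Rxy → Ryx).
(a): satisfies the condition.
(b): fails — R10 but not R01.
(c): fails — Rw1w2 but not Rw2w1.
(d): fails — Rxw but not Rwx.
Valid on: (a).

(a)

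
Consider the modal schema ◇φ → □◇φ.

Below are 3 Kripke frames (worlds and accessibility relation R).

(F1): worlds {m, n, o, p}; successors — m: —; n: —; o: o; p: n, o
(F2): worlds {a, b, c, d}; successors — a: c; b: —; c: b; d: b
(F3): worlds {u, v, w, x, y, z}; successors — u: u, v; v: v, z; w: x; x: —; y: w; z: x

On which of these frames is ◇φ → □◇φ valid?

none

The schema corresponds to the Euclidean property: ∀x ∀y ∀z (Rxy ∧ Rxz → Ryz).
(F1): fails — Rpn and Rpn but not Rnn.
(F2): fails — Rac and Rac but not Rcc.
(F3): fails — Ruv and Ruu but not Rvu.
Valid on no frame.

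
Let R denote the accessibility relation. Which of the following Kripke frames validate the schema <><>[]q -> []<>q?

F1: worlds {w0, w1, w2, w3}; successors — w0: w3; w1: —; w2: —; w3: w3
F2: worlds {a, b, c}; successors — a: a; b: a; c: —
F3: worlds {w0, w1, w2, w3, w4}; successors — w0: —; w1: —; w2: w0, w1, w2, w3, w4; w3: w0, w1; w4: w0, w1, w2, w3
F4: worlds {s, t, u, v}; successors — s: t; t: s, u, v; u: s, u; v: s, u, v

F1, F2

Frame correspondent (Sahlqvist): forall x forall y forall z ((x R^2 y & xRz) -> exists w (yRw & zRw)) — i.e. a generalized confluence (Geach) condition.
F1: ✓.
F2: ✓.
F3: fails — w2R²w0, w2Rw0 but no w with w0Rw and w0Rw.
F4: fails — sR²s, sRt but no w with sRw and tRw.
Valid on: F1, F2.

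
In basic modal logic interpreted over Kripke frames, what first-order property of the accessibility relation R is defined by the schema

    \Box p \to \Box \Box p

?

transitivity: \forall x \forall y \forall z (Rxy \wedge Ryz \to Rxz)

Suppose □p→□□p is valid. Take Rxy, Ryz and set V(p)={w : Rxw}. Then □p at x, so □□p at x, so □p at y, so p at z, i.e. Rxz.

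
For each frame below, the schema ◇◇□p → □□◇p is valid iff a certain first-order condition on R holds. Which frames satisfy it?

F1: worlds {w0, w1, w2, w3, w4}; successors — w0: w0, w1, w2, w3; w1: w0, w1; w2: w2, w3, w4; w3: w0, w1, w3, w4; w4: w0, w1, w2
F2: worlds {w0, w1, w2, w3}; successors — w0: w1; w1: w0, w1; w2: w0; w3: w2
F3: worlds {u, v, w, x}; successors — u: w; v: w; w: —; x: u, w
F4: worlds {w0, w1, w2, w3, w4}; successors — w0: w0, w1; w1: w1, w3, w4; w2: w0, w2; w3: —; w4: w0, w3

Frame correspondent (Sahlqvist): ∀x ∀y ∀z ((xR²y ∧ xR²z) → ∃w (yRw ∧ zRw)) — i.e. a generalized confluence (Geach) condition.
F1: fails — w0R²w1, w0R²w2 but no w with w1Rw and w2Rw.
F2: condition met.
F3: fails — xR²w, xR²w but no t with wRt and wRt.
F4: fails — w0R²w0, w0R²w3 but no w with w0Rw and w3Rw.

F2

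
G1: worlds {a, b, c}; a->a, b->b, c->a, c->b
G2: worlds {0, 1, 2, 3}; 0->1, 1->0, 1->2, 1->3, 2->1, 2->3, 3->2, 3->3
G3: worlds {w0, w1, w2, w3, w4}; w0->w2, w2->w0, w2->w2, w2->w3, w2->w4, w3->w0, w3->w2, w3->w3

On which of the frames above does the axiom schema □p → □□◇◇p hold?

G1

The schema corresponds to a generalized confluence (Geach) condition: ∀x ∀z (xR²z → ∃w (xRw ∧ zR²w)).
G1: satisfies the condition.
G2: fails — 0R²0 but no w with 0Rw and 0R²w.
G3: fails — w0R²w4 but no w with w0Rw and w4R²w.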